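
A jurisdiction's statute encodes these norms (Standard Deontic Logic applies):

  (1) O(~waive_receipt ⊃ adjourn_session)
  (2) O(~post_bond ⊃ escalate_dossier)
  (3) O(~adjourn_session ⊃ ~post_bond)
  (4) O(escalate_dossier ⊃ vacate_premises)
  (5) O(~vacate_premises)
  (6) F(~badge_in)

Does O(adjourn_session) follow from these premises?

From premise 5 we have O(~vacate_premises).
Premise 4 is O(escalate_dossier ⊃ vacate_premises); contrapositively O(~vacate_premises ⊃ ~escalate_dossier). Since O(~vacate_premises) holds, K gives O(~escalate_dossier).
Premise 2 is O(~post_bond ⊃ escalate_dossier); contrapositively O(~escalate_dossier ⊃ post_bond). Since O(~escalate_dossier) holds, K gives O(post_bond).
Premise 3, O(~adjourn_session ⊃ ~post_bond), contraposes to O(post_bond ⊃ adjourn_session); with O(post_bond) we get O(adjourn_session).
Premises 1, 6 do not contribute to this derivation.
So O(adjourn_session) follows.

Yes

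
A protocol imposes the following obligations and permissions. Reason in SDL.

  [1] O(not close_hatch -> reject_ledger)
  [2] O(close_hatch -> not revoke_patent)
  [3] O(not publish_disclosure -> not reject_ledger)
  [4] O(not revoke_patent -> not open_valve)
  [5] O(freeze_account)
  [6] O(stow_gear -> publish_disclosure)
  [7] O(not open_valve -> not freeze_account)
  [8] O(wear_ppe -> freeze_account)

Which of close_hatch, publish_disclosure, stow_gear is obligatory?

publish_disclosure

Premise 5 states O(freeze_account) outright.
Premise 7, O(not open_valve -> not freeze_account), contraposes to O(freeze_account -> open_valve); with O(freeze_account) we get O(open_valve).
Premise 4 is O(not revoke_patent -> not open_valve); contrapositively O(open_valve -> revoke_patent). Since O(open_valve) holds, K gives O(revoke_patent).
Premise 2, O(close_hatch -> not revoke_patent), contraposes to O(revoke_patent -> not close_hatch); with O(revoke_patent) we get O(not close_hatch).
Applying K to premise 1 (O(not close_hatch -> reject_ledger)) and O(not close_hatch) yields O(reject_ledger).
The contrapositive of premise 3 (O(not publish_disclosure -> not reject_ledger)) is O(reject_ledger -> publish_disclosure), and O(reject_ledger) is already established, so O(publish_disclosure).
So O(publish_disclosure) holds — publish_disclosure is obligatory. None of the other listed options is made obligatory by any chain of premises.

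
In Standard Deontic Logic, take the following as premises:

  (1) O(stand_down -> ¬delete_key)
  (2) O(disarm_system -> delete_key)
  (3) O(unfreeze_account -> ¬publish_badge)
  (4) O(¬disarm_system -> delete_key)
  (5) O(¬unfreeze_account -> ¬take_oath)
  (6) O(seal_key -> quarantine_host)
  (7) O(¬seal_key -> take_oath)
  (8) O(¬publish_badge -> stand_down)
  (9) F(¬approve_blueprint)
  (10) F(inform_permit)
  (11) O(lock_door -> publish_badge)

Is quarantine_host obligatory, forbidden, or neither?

Obligatory

By case analysis on ¬disarm_system: premise 4 gives O(¬disarm_system -> delete_key) and premise 2 gives O(disarm_system -> delete_key), so O(delete_key) either way.
Premise 1, O(stand_down -> ¬delete_key), contraposes to O(delete_key -> ¬stand_down); with O(delete_key) we get O(¬stand_down).
The contrapositive of premise 8 (O(¬publish_badge -> stand_down)) is O(¬stand_down -> publish_badge), and O(¬stand_down) is already established, so O(publish_badge).
The contrapositive of premise 3 (O(unfreeze_account -> ¬publish_badge)) is O(publish_badge -> ¬unfreeze_account), and O(publish_badge) is already established, so O(¬unfreeze_account).
From O(¬unfreeze_account) and premise 5, O(¬unfreeze_account -> ¬take_oath), we obtain O(¬take_oath).
The contrapositive of premise 7 (O(¬seal_key -> take_oath)) is O(¬take_oath -> seal_key), and O(¬take_oath) is already established, so O(seal_key).
Applying K to premise 6 (O(seal_key -> quarantine_host)) and O(seal_key) yields O(quarantine_host).
Premises 9, 10, 11 do not contribute to this derivation.
Hence quarantine_host is obligatory.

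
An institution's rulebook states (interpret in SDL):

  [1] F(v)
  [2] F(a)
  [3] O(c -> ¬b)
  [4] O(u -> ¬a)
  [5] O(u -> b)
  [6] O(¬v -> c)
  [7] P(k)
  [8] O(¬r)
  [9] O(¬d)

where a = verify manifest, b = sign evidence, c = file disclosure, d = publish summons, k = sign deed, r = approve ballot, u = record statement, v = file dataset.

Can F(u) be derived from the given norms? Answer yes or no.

Yes

F(v) at premise 1 means O(¬v).
Premise 6 is O(¬v -> c); since O(¬v), deontic closure gives O(c).
With premise 3, O(c -> ¬b), the K-axiom yields O(¬b).
Premise 5, O(u -> b), contraposes to O(¬b -> ¬u); with O(¬b) we get O(¬u).
Premises 2, 4, 7, 8, 9 do not contribute to this derivation.
So O(¬u) holds, i.e. F(u). The claim follows.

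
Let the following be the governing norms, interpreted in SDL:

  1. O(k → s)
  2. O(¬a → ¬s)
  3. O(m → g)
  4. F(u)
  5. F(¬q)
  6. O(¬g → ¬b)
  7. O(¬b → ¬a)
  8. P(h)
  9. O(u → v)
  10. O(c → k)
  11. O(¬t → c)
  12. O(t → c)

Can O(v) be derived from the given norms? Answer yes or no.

No

Premise 9 is O(u → v), but O(u) is not derivable from the premises, so it does not yield O(v).
No other premise forces O(v). An ideal world satisfying every premise can still have v false, so O(v) is not derivable.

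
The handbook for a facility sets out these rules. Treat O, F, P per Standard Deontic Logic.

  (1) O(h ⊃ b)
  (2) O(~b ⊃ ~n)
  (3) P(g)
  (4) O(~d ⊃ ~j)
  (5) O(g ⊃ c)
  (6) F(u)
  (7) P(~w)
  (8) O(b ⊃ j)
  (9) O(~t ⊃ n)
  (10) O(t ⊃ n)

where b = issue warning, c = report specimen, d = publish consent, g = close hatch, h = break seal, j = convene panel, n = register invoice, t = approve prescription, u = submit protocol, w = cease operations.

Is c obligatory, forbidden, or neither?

Premise 5 is O(g ⊃ c), but O(g) is not derivable from the premises (the permission P(g) asserts only ~O(~g), not O(g)), so it does not yield O(c).
No premise or chain of K-axiom applications forces O(c), and none forces O(~c). So c is neither obligatory nor forbidden under these norms.

Neither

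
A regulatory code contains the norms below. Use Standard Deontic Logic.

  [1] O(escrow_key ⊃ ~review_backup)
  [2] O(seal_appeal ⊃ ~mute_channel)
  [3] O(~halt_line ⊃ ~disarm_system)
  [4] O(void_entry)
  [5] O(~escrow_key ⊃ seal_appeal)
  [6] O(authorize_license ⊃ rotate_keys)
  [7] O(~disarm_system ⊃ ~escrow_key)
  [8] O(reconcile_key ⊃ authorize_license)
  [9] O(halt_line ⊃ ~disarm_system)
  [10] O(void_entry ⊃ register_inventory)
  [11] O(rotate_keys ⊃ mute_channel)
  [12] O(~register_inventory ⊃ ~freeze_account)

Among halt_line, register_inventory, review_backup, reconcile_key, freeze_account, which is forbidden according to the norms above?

Premises 3 and 9 are O(~halt_line ⊃ ~disarm_system) and O(halt_line ⊃ ~disarm_system); every ideal world satisfies ~halt_line or halt_line, so in either case ~disarm_system holds — hence O(~disarm_system).
From O(~disarm_system) and premise 7, O(~disarm_system ⊃ ~escrow_key), we obtain O(~escrow_key).
Premise 5 is O(~escrow_key ⊃ seal_appeal); since O(~escrow_key), deontic closure gives O(seal_appeal).
Applying K to premise 2 (O(seal_appeal ⊃ ~mute_channel)) and O(seal_appeal) yields O(~mute_channel).
Premise 11, O(rotate_keys ⊃ mute_channel), contraposes to O(~mute_channel ⊃ ~rotate_keys); with O(~mute_channel) we get O(~rotate_keys).
The contrapositive of premise 6 (O(authorize_license ⊃ rotate_keys)) is O(~rotate_keys ⊃ ~authorize_license), and O(~rotate_keys) is already established, so O(~authorize_license).
The contrapositive of premise 8 (O(reconcile_key ⊃ authorize_license)) is O(~authorize_license ⊃ ~reconcile_key), and O(~authorize_license) is already established, so O(~reconcile_key).
So O(~reconcile_key) holds, i.e. reconcile_key is forbidden. None of the other listed options is forbidden under the premises.

reconcile_key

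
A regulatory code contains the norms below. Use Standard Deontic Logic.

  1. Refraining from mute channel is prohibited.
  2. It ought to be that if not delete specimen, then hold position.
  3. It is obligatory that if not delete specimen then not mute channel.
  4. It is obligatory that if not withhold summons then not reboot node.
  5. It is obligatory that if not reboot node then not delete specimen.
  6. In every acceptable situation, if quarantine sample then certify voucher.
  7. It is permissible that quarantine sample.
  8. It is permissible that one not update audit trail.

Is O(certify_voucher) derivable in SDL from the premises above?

No

Premise 6 is O(quarantine_sample → certify_voucher), but O(quarantine_sample) is not derivable from the premises (the permission P(quarantine_sample) asserts only ¬O(¬quarantine_sample), not O(quarantine_sample)), so it does not yield O(certify_voucher).
No other premise forces O(certify_voucher). An ideal world satisfying every premise can still have certify_voucher false, so O(certify_voucher) is not derivable.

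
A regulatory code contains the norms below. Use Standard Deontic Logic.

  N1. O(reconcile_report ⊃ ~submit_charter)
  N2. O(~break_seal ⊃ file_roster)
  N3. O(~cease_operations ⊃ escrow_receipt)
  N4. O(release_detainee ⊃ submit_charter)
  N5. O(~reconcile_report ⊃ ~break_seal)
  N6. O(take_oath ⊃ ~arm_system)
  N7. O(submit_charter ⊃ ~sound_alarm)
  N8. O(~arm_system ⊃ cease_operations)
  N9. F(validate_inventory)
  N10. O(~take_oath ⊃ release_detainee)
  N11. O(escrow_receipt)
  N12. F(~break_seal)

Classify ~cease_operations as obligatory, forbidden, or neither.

F(~break_seal) at premise 12 means O(break_seal).
Premise 5 is O(~reconcile_report ⊃ ~break_seal); contrapositively O(break_seal ⊃ reconcile_report). Since O(break_seal) holds, K gives O(reconcile_report).
From O(reconcile_report) and premise 1, O(reconcile_report ⊃ ~submit_charter), we obtain O(~submit_charter).
Premise 4, O(release_detainee ⊃ submit_charter), contraposes to O(~submit_charter ⊃ ~release_detainee); with O(~submit_charter) we get O(~release_detainee).
Premise 10, O(~take_oath ⊃ release_detainee), contraposes to O(~release_detainee ⊃ take_oath); with O(~release_detainee) we get O(take_oath).
From O(take_oath) and premise 6, O(take_oath ⊃ ~arm_system), we obtain O(~arm_system).
Applying K to premise 8 (O(~arm_system ⊃ cease_operations)) and O(~arm_system) yields O(cease_operations).
Premises 2, 3, 7, 9, 11 do not contribute to this derivation.
Thus O(cease_operations), which is F(~cease_operations): ~cease_operations is forbidden.

Forbidden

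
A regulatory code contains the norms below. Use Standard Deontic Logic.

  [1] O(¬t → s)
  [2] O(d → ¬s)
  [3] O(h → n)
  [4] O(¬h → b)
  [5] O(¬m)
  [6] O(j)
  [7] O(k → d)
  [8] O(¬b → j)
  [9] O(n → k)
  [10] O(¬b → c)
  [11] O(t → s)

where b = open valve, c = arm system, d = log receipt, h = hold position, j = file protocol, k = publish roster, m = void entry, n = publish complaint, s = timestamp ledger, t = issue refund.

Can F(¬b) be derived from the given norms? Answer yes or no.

Premises 11 and 1 are O(t → s) and O(¬t → s); every ideal world satisfies t or ¬t, so in either case s holds — hence O(s).
Premise 2 is O(d → ¬s); contrapositively O(s → ¬d). Since O(s) holds, K gives O(¬d).
Premise 7 is O(k → d); contrapositively O(¬d → ¬k). Since O(¬d) holds, K gives O(¬k).
The contrapositive of premise 9 (O(n → k)) is O(¬k → ¬n), and O(¬k) is already established, so O(¬n).
Premise 3 is O(h → n); contrapositively O(¬n → ¬h). Since O(¬n) holds, K gives O(¬h).
Applying K to premise 4 (O(¬h → b)) and O(¬h) yields O(b).
Premises 5, 6, 8, 10 do not contribute to this derivation.
So O(b) holds, i.e. F(¬b). The claim follows.

Yes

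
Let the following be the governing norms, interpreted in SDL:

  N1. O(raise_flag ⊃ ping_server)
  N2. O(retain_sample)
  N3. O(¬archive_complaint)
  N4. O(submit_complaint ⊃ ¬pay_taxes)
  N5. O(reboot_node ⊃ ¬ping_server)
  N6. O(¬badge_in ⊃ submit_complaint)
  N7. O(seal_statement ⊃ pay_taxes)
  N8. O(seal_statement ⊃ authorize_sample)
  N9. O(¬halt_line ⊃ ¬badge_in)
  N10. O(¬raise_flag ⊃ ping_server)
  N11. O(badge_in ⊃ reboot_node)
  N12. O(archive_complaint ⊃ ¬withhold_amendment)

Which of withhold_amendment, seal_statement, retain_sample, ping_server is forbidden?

seal_statement

By case analysis on raise_flag: premise 1 gives O(raise_flag ⊃ ping_server) and premise 10 gives O(¬raise_flag ⊃ ping_server), so O(ping_server) either way.
Premise 5, O(reboot_node ⊃ ¬ping_server), contraposes to O(ping_server ⊃ ¬reboot_node); with O(ping_server) we get O(¬reboot_node).
Premise 11 is O(badge_in ⊃ reboot_node); contrapositively O(¬reboot_node ⊃ ¬badge_in). Since O(¬reboot_node) holds, K gives O(¬badge_in).
From O(¬badge_in) and premise 6, O(¬badge_in ⊃ submit_complaint), we obtain O(submit_complaint).
From O(submit_complaint) and premise 4, O(submit_complaint ⊃ ¬pay_taxes), we obtain O(¬pay_taxes).
Premise 7, O(seal_statement ⊃ pay_taxes), contraposes to O(¬pay_taxes ⊃ ¬seal_statement); with O(¬pay_taxes) we get O(¬seal_statement).
So O(¬seal_statement) holds, i.e. seal_statement is forbidden. None of the other listed options is forbidden under the premises.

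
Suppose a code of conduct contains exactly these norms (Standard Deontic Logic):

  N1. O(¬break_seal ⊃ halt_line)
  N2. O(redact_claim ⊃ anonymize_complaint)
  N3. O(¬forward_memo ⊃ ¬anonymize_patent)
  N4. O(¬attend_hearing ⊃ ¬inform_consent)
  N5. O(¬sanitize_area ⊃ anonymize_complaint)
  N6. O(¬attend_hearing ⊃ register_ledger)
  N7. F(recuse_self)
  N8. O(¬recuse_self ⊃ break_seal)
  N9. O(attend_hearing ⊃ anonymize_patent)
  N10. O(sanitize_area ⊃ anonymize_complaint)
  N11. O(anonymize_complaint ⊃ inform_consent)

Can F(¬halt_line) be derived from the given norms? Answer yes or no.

No

Premise 1 is O(¬break_seal ⊃ halt_line), but O(¬break_seal) is not derivable from the premises, so it does not yield O(halt_line).
No other premise forces O(halt_line). An ideal world satisfying every premise can still have ¬halt_line true, so F(¬halt_line) is not derivable.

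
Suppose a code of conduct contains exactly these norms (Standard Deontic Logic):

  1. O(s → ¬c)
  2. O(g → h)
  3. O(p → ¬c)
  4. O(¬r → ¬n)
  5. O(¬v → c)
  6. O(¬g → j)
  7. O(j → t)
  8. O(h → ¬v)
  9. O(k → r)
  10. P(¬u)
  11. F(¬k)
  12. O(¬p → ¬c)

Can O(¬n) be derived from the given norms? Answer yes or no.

Premise 4 is O(¬r → ¬n), but O(¬r) is not derivable from the premises, so it does not yield O(¬n).
No other premise forces O(¬n). An ideal world satisfying every premise can still have ¬n false, so O(¬n) is not derivable.

No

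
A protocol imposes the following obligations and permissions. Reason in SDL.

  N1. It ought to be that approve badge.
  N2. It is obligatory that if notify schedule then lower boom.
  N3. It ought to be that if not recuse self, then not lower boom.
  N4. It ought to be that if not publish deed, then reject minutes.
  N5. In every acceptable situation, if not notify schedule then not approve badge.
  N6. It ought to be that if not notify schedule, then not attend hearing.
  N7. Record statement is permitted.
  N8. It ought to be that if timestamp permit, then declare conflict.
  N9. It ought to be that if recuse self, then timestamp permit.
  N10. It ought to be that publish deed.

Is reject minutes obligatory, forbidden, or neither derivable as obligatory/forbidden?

Premise 4 is O(¬publish_deed → reject_minutes), but O(¬publish_deed) is not derivable from the premises, so it does not yield O(reject_minutes).
No premise or chain of K-axiom applications forces O(reject_minutes), and none forces O(¬reject_minutes). So reject_minutes is neither obligatory nor forbidden under these norms.

Neither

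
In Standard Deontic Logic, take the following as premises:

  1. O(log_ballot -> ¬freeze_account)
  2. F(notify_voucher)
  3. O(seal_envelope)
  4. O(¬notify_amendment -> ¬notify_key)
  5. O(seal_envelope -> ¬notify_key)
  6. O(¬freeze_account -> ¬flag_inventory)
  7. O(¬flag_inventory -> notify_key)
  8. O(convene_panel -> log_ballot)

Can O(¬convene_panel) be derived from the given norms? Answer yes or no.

Premise 3 states O(seal_envelope) outright.
Applying K to premise 5 (O(seal_envelope -> ¬notify_key)) and O(seal_envelope) yields O(¬notify_key).
The contrapositive of premise 7 (O(¬flag_inventory -> notify_key)) is O(¬notify_key -> flag_inventory), and O(¬notify_key) is already established, so O(flag_inventory).
The contrapositive of premise 6 (O(¬freeze_account -> ¬flag_inventory)) is O(flag_inventory -> freeze_account), and O(flag_inventory) is already established, so O(freeze_account).
The contrapositive of premise 1 (O(log_ballot -> ¬freeze_account)) is O(freeze_account -> ¬log_ballot), and O(freeze_account) is already established, so O(¬log_ballot).
Premise 8 is O(convene_panel -> log_ballot); contrapositively O(¬log_ballot -> ¬convene_panel). Since O(¬log_ballot) holds, K gives O(¬convene_panel).
Premises 2, 4 do not contribute to this derivation.
So O(¬convene_panel) follows.

Yes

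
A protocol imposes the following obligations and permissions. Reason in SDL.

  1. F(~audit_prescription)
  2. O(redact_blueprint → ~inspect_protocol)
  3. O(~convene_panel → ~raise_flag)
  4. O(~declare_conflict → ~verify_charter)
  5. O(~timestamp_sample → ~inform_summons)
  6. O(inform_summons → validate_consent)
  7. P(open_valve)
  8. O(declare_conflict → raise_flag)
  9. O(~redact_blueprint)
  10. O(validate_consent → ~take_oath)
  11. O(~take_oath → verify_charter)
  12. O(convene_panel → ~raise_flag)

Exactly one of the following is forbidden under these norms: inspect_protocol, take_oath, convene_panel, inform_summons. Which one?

Premises 3 and 12 cover both cases: O(~convene_panel → ~raise_flag) and O(convene_panel → ~raise_flag). Since ~convene_panel ∨ convene_panel is a tautology, O(~raise_flag) follows.
Premise 8 is O(declare_conflict → raise_flag); contrapositively O(~raise_flag → ~declare_conflict). Since O(~raise_flag) holds, K gives O(~declare_conflict).
Premise 4 is O(~declare_conflict → ~verify_charter); since O(~declare_conflict), deontic closure gives O(~verify_charter).
Premise 11, O(~take_oath → verify_charter), contraposes to O(~verify_charter → take_oath); with O(~verify_charter) we get O(take_oath).
Premise 10 is O(validate_consent → ~take_oath); contrapositively O(take_oath → ~validate_consent). Since O(take_oath) holds, K gives O(~validate_consent).
Premise 6, O(inform_summons → validate_consent), contraposes to O(~validate_consent → ~inform_summons); with O(~validate_consent) we get O(~inform_summons).
So O(~inform_summons) holds, i.e. inform_summons is forbidden. None of the other listed options is forbidden under the premises.

inform_summons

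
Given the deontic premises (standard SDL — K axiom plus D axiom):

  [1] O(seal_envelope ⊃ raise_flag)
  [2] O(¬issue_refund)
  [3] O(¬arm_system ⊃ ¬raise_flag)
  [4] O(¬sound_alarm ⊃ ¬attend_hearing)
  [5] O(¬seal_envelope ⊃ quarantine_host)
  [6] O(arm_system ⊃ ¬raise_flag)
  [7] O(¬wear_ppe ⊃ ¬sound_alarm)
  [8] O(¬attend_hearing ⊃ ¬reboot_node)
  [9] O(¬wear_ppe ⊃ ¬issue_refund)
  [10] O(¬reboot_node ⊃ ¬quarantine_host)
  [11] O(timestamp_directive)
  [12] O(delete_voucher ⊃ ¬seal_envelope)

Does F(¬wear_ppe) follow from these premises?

By case analysis on arm_system: premise 6 gives O(arm_system ⊃ ¬raise_flag) and premise 3 gives O(¬arm_system ⊃ ¬raise_flag), so O(¬raise_flag) either way.
Premise 1 is O(seal_envelope ⊃ raise_flag); contrapositively O(¬raise_flag ⊃ ¬seal_envelope). Since O(¬raise_flag) holds, K gives O(¬seal_envelope).
Applying K to premise 5 (O(¬seal_envelope ⊃ quarantine_host)) and O(¬seal_envelope) yields O(quarantine_host).
Premise 10, O(¬reboot_node ⊃ ¬quarantine_host), contraposes to O(quarantine_host ⊃ reboot_node); with O(quarantine_host) we get O(reboot_node).
Premise 8 is O(¬attend_hearing ⊃ ¬reboot_node); contrapositively O(reboot_node ⊃ attend_hearing). Since O(reboot_node) holds, K gives O(attend_hearing).
The contrapositive of premise 4 (O(¬sound_alarm ⊃ ¬attend_hearing)) is O(attend_hearing ⊃ sound_alarm), and O(attend_hearing) is already established, so O(sound_alarm).
Premise 7, O(¬wear_ppe ⊃ ¬sound_alarm), contraposes to O(sound_alarm ⊃ wear_ppe); with O(sound_alarm) we get O(wear_ppe).
Premises 2, 9, 11, 12 do not contribute to this derivation.
So O(wear_ppe) holds, i.e. F(¬wear_ppe). The claim follows.

Yes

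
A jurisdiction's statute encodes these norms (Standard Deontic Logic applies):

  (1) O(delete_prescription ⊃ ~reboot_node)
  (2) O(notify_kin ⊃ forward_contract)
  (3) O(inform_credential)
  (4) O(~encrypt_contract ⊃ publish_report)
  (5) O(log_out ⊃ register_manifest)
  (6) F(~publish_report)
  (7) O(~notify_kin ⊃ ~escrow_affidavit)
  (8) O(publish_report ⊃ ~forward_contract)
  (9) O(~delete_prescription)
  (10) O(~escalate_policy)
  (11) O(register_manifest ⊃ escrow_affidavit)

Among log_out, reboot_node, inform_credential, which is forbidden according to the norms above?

Premise 6, F(~publish_report), is equivalent to O(publish_report).
From O(publish_report) and premise 8, O(publish_report ⊃ ~forward_contract), we obtain O(~forward_contract).
Premise 2 is O(notify_kin ⊃ forward_contract); contrapositively O(~forward_contract ⊃ ~notify_kin). Since O(~forward_contract) holds, K gives O(~notify_kin).
With premise 7, O(~notify_kin ⊃ ~escrow_affidavit), the K-axiom yields O(~escrow_affidavit).
Premise 11 is O(register_manifest ⊃ escrow_affidavit); contrapositively O(~escrow_affidavit ⊃ ~register_manifest). Since O(~escrow_affidavit) holds, K gives O(~register_manifest).
Premise 5, O(log_out ⊃ register_manifest), contraposes to O(~register_manifest ⊃ ~log_out); with O(~register_manifest) we get O(~log_out).
So O(~log_out) holds, i.e. log_out is forbidden. None of the other listed options is forbidden under the premises.

log_out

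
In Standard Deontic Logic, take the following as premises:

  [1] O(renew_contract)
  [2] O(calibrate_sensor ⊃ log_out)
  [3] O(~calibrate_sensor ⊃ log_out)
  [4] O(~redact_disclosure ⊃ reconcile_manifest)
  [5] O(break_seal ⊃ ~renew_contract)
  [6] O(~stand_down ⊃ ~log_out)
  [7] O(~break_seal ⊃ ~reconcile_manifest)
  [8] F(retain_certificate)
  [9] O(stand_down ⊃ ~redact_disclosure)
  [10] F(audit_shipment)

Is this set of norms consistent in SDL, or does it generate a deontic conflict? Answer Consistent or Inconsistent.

Premises 3 and 2 cover both cases: O(~calibrate_sensor ⊃ log_out) and O(calibrate_sensor ⊃ log_out). Since ~calibrate_sensor ∨ calibrate_sensor is a tautology, O(log_out) follows.
The contrapositive of premise 6 (O(~stand_down ⊃ ~log_out)) is O(log_out ⊃ stand_down), and O(log_out) is already established, so O(stand_down).
With premise 9, O(stand_down ⊃ ~redact_disclosure), the K-axiom yields O(~redact_disclosure).
From O(~redact_disclosure) and premise 4, O(~redact_disclosure ⊃ reconcile_manifest), we obtain O(reconcile_manifest).
Premise 7 is O(~break_seal ⊃ ~reconcile_manifest); contrapositively O(reconcile_manifest ⊃ break_seal). Since O(reconcile_manifest) holds, K gives O(break_seal).
With premise 5, O(break_seal ⊃ ~renew_contract), the K-axiom yields O(~renew_contract).
Yet premise 1 states O(renew_contract).
We now have both O(~renew_contract) and O(renew_contract) — renew_contract is simultaneously obligatory and forbidden, violating the D-axiom.

Inconsistent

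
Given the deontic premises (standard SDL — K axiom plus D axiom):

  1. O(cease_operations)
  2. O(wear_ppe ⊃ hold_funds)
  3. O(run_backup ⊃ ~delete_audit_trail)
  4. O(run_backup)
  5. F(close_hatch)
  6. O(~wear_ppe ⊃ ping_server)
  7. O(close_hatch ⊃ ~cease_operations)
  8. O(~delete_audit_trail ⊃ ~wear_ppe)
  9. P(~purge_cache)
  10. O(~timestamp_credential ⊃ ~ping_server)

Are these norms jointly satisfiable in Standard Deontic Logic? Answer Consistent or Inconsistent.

Consistent

Premise 7 is O(close_hatch ⊃ ~cease_operations), but O(close_hatch) is not derivable from the premises, so it does not yield O(~cease_operations).
So O(~cease_operations) is not derivable, and the apparent clash with O(cease_operations) does not arise.
A world satisfying every obligation exists (e.g. cease_operations=true, close_hatch=false, delete_audit_trail=false, hold_funds=false, ping_server=true, purge_cache=false, run_backup=true, timestamp_credential=true, wear_ppe=false); no atom is both obligatory and forbidden, so the set is consistent.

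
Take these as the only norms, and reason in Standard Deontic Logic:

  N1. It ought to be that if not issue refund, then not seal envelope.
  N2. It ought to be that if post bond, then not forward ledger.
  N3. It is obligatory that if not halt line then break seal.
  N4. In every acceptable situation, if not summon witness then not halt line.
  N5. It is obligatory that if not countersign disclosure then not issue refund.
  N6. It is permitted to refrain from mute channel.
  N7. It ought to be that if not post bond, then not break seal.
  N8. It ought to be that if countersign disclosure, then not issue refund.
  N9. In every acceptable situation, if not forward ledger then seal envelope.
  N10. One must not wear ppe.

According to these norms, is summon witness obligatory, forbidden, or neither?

Obligatory

Premises 8 and 5 are O(countersign_disclosure → ¬issue_refund) and O(¬countersign_disclosure → ¬issue_refund); every ideal world satisfies countersign_disclosure or ¬countersign_disclosure, so in either case ¬issue_refund holds — hence O(¬issue_refund).
From O(¬issue_refund) and premise 1, O(¬issue_refund → ¬seal_envelope), we obtain O(¬seal_envelope).
Premise 9 is O(¬forward_ledger → seal_envelope); contrapositively O(¬seal_envelope → forward_ledger). Since O(¬seal_envelope) holds, K gives O(forward_ledger).
Premise 2, O(post_bond → ¬forward_ledger), contraposes to O(forward_ledger → ¬post_bond); with O(forward_ledger) we get O(¬post_bond).
Premise 7 is O(¬post_bond → ¬break_seal); since O(¬post_bond), deontic closure gives O(¬break_seal).
Premise 3 is O(¬halt_line → break_seal); contrapositively O(¬break_seal → halt_line). Since O(¬break_seal) holds, K gives O(halt_line).
Premise 4, O(¬summon_witness → ¬halt_line), contraposes to O(halt_line → summon_witness); with O(halt_line) we get O(summon_witness).
Premises 6, 10 do not contribute to this derivation.
Hence summon_witness is obligatory.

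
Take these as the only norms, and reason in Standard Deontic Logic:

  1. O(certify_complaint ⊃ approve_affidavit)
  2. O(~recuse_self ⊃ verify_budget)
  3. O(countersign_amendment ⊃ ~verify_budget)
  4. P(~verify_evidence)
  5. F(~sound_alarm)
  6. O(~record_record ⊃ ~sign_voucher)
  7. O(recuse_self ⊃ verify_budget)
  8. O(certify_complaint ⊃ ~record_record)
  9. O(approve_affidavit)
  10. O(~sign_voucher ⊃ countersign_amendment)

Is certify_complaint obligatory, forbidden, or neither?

Premises 2 and 7 are O(~recuse_self ⊃ verify_budget) and O(recuse_self ⊃ verify_budget); every ideal world satisfies ~recuse_self or recuse_self, so in either case verify_budget holds — hence O(verify_budget).
Premise 3, O(countersign_amendment ⊃ ~verify_budget), contraposes to O(verify_budget ⊃ ~countersign_amendment); with O(verify_budget) we get O(~countersign_amendment).
The contrapositive of premise 10 (O(~sign_voucher ⊃ countersign_amendment)) is O(~countersign_amendment ⊃ sign_voucher), and O(~countersign_amendment) is already established, so O(sign_voucher).
Premise 6 is O(~record_record ⊃ ~sign_voucher); contrapositively O(sign_voucher ⊃ record_record). Since O(sign_voucher) holds, K gives O(record_record).
Premise 8, O(certify_complaint ⊃ ~record_record), contraposes to O(record_record ⊃ ~certify_complaint); with O(record_record) we get O(~certify_complaint).
Premises 1, 4, 5, 9 do not contribute to this derivation.
Thus O(~certify_complaint), which is F(certify_complaint): certify_complaint is forbidden.

Forbidden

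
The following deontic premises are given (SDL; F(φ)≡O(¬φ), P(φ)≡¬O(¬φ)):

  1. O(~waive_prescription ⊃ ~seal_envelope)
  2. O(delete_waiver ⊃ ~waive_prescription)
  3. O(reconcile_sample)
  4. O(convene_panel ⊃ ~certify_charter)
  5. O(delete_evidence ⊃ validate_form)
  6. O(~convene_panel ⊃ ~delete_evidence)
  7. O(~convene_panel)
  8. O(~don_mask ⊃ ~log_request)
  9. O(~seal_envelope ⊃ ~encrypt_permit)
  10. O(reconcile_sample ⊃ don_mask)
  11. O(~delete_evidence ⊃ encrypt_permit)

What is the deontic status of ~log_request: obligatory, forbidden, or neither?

Neither

Premise 8 is O(~don_mask ⊃ ~log_request), but O(~don_mask) is not derivable from the premises, so it does not yield O(~log_request).
No premise or chain of K-axiom applications forces O(~log_request), and none forces O(log_request). So ~log_request is neither obligatory nor forbidden under these norms.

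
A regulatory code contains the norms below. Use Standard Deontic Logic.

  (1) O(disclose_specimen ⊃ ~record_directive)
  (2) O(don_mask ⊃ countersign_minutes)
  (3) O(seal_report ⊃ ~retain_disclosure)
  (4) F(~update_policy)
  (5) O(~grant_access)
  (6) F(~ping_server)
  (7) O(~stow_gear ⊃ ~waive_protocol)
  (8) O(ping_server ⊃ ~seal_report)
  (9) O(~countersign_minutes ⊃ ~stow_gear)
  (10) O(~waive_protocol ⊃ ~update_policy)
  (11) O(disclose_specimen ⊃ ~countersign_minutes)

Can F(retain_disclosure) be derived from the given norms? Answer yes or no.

Premise 3 is O(seal_report ⊃ ~retain_disclosure), but O(seal_report) is not derivable from the premises, so it does not yield O(~retain_disclosure).
No other premise forces O(~retain_disclosure). An ideal world satisfying every premise can still have retain_disclosure true, so F(retain_disclosure) is not derivable.

No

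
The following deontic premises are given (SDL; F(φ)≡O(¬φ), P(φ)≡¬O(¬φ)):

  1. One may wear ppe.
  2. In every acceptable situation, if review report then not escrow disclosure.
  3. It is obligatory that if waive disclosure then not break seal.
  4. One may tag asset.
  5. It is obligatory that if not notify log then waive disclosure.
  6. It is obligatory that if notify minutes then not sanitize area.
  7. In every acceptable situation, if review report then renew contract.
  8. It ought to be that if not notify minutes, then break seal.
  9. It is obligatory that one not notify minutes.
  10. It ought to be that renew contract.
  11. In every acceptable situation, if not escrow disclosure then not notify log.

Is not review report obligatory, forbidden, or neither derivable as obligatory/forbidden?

From premise 9 we have O(¬notify_minutes).
Applying K to premise 8 (O(¬notify_minutes → break_seal)) and O(¬notify_minutes) yields O(break_seal).
The contrapositive of premise 3 (O(waive_disclosure → ¬break_seal)) is O(break_seal → ¬waive_disclosure), and O(break_seal) is already established, so O(¬waive_disclosure).
Premise 5 is O(¬notify_log → waive_disclosure); contrapositively O(¬waive_disclosure → notify_log). Since O(¬waive_disclosure) holds, K gives O(notify_log).
Premise 11 is O(¬escrow_disclosure → ¬notify_log); contrapositively O(notify_log → escrow_disclosure). Since O(notify_log) holds, K gives O(escrow_disclosure).
Premise 2 is O(review_report → ¬escrow_disclosure); contrapositively O(escrow_disclosure → ¬review_report). Since O(escrow_disclosure) holds, K gives O(¬review_report).
Premises 1, 4, 6, 7, 10 do not contribute to this derivation.
Hence ¬review_report is obligatory.

Obligatory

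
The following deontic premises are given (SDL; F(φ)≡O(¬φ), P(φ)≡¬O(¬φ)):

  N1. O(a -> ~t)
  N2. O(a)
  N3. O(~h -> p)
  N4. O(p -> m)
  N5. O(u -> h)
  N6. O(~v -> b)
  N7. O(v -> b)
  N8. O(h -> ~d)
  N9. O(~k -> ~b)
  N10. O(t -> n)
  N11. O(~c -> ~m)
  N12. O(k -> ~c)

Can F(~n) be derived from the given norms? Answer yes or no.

No

Premise 10 is O(t -> n), but O(t) is not derivable from the premises, so it does not yield O(n).
No other premise forces O(n). An ideal world satisfying every premise can still have ~n true, so F(~n) is not derivable.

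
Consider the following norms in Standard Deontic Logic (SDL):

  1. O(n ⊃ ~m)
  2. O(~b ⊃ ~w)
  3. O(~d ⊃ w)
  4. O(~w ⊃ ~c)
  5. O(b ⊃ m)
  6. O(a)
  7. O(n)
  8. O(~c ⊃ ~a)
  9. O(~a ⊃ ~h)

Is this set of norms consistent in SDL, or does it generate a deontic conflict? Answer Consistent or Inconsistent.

From premise 6 we have O(a).
The contrapositive of premise 8 (O(~c ⊃ ~a)) is O(a ⊃ c), and O(a) is already established, so O(c).
The contrapositive of premise 4 (O(~w ⊃ ~c)) is O(c ⊃ w), and O(c) is already established, so O(w).
Premise 2, O(~b ⊃ ~w), contraposes to O(w ⊃ b); with O(w) we get O(b).
With premise 5, O(b ⊃ m), the K-axiom yields O(m).
Premise 1, O(n ⊃ ~m), contraposes to O(m ⊃ ~n); with O(m) we get O(~n).
Yet premise 7 states O(n).
We now have both O(~n) and O(n) — n is simultaneously obligatory and forbidden, violating the D-axiom.

Inconsistent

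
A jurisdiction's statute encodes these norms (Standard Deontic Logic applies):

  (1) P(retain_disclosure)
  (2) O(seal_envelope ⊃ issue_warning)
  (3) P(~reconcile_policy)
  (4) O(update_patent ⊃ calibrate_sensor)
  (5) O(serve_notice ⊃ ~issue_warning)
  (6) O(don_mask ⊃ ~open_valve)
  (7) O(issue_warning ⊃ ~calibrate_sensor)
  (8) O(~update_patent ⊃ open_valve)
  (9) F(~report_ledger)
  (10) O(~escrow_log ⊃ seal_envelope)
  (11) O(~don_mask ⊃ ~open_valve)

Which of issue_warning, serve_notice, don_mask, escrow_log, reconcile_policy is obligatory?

escrow_log

Premises 11 and 6 are O(~don_mask ⊃ ~open_valve) and O(don_mask ⊃ ~open_valve); every ideal world satisfies ~don_mask or don_mask, so in either case ~open_valve holds — hence O(~open_valve).
Premise 8, O(~update_patent ⊃ open_valve), contraposes to O(~open_valve ⊃ update_patent); with O(~open_valve) we get O(update_patent).
From O(update_patent) and premise 4, O(update_patent ⊃ calibrate_sensor), we obtain O(calibrate_sensor).
The contrapositive of premise 7 (O(issue_warning ⊃ ~calibrate_sensor)) is O(calibrate_sensor ⊃ ~issue_warning), and O(calibrate_sensor) is already established, so O(~issue_warning).
Premise 2 is O(seal_envelope ⊃ issue_warning); contrapositively O(~issue_warning ⊃ ~seal_envelope). Since O(~issue_warning) holds, K gives O(~seal_envelope).
The contrapositive of premise 10 (O(~escrow_log ⊃ seal_envelope)) is O(~seal_envelope ⊃ escrow_log), and O(~seal_envelope) is already established, so O(escrow_log).
So O(escrow_log) holds — escrow_log is obligatory. None of the other listed options is made obligatory by any chain of premises.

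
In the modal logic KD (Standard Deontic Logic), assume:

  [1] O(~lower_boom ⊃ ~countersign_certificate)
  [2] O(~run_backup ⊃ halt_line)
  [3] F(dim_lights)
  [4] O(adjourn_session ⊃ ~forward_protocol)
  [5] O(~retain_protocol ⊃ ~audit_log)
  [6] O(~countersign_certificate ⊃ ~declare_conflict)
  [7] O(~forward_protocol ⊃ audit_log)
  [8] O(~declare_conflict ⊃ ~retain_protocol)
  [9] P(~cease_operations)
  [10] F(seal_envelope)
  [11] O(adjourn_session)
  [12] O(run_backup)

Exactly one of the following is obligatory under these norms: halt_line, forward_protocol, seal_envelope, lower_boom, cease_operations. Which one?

lower_boom

From premise 11 we have O(adjourn_session).
With premise 4, O(adjourn_session ⊃ ~forward_protocol), the K-axiom yields O(~forward_protocol).
From O(~forward_protocol) and premise 7, O(~forward_protocol ⊃ audit_log), we obtain O(audit_log).
The contrapositive of premise 5 (O(~retain_protocol ⊃ ~audit_log)) is O(audit_log ⊃ retain_protocol), and O(audit_log) is already established, so O(retain_protocol).
Premise 8, O(~declare_conflict ⊃ ~retain_protocol), contraposes to O(retain_protocol ⊃ declare_conflict); with O(retain_protocol) we get O(declare_conflict).
The contrapositive of premise 6 (O(~countersign_certificate ⊃ ~declare_conflict)) is O(declare_conflict ⊃ countersign_certificate), and O(declare_conflict) is already established, so O(countersign_certificate).
The contrapositive of premise 1 (O(~lower_boom ⊃ ~countersign_certificate)) is O(countersign_certificate ⊃ lower_boom), and O(countersign_certificate) is already established, so O(lower_boom).
So O(lower_boom) holds — lower_boom is obligatory. None of the other listed options is made obligatory by any chain of premises.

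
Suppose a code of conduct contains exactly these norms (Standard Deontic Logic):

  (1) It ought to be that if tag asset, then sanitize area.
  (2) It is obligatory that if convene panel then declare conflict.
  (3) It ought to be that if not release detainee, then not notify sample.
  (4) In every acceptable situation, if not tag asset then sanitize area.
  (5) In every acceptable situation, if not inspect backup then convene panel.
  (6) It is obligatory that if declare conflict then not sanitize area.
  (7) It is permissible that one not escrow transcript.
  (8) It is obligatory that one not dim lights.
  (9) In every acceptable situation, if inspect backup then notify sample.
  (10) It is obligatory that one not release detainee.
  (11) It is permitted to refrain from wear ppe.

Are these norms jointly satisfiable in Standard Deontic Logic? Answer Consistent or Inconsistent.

By case analysis on tag_asset: premise 1 gives O(tag_asset → sanitize_area) and premise 4 gives O(¬tag_asset → sanitize_area), so O(sanitize_area) either way.
Premise 6 is O(declare_conflict → ¬sanitize_area); contrapositively O(sanitize_area → ¬declare_conflict). Since O(sanitize_area) holds, K gives O(¬declare_conflict).
Premise 2, O(convene_panel → declare_conflict), contraposes to O(¬declare_conflict → ¬convene_panel); with O(¬declare_conflict) we get O(¬convene_panel).
The contrapositive of premise 5 (O(¬inspect_backup → convene_panel)) is O(¬convene_panel → inspect_backup), and O(¬convene_panel) is already established, so O(inspect_backup).
With premise 9, O(inspect_backup → notify_sample), the K-axiom yields O(notify_sample).
The contrapositive of premise 3 (O(¬release_detainee → ¬notify_sample)) is O(notify_sample → release_detainee), and O(notify_sample) is already established, so O(release_detainee).
Yet premise 10 states O(¬release_detainee).
We now have both O(release_detainee) and O(¬release_detainee) — release_detainee is simultaneously obligatory and forbidden, violating the D-axiom.

Inconsistent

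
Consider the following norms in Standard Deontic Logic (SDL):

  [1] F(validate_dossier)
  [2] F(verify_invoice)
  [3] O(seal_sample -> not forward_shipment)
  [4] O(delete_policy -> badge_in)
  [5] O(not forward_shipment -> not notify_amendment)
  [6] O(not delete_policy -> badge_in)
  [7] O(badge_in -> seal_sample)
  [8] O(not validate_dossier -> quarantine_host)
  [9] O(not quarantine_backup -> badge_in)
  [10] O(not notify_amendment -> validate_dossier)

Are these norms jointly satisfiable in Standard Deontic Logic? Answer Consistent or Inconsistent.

Inconsistent

By case analysis on delete_policy: premise 4 gives O(delete_policy -> badge_in) and premise 6 gives O(not delete_policy -> badge_in), so O(badge_in) either way.
Premise 7 is O(badge_in -> seal_sample); since O(badge_in), deontic closure gives O(seal_sample).
Applying K to premise 3 (O(seal_sample -> not forward_shipment)) and O(seal_sample) yields O(not forward_shipment).
With premise 5, O(not forward_shipment -> not notify_amendment), the K-axiom yields O(not notify_amendment).
Premise 10 is O(not notify_amendment -> validate_dossier); since O(not notify_amendment), deontic closure gives O(validate_dossier).
But premise 1, F(validate_dossier), means O(not validate_dossier).
We now have both O(validate_dossier) and O(not validate_dossier) — validate_dossier is simultaneously obligatory and forbidden, violating the D-axiom.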